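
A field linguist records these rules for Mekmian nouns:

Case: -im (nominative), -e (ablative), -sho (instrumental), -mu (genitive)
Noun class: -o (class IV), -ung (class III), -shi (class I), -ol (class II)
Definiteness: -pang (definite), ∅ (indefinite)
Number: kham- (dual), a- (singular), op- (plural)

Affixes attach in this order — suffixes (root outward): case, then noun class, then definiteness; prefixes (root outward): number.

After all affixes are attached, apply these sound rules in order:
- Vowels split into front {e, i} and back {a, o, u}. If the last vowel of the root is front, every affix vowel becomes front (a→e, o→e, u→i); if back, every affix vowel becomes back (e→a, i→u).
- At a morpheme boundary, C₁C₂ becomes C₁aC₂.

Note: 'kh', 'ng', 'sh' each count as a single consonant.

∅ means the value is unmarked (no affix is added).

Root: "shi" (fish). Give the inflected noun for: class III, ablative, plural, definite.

epashieingapeng

Attach case ablative -e → shie.
Attach noun class class III -ung → shieung.
Attach definiteness definite -pang → shieungpang.
Attach number plural op- → opshieungpang.
Apply vowel harmony: opshieungpang → epshieingpeng.
Apply epenthesis: epshieingpeng → epashieingapeng.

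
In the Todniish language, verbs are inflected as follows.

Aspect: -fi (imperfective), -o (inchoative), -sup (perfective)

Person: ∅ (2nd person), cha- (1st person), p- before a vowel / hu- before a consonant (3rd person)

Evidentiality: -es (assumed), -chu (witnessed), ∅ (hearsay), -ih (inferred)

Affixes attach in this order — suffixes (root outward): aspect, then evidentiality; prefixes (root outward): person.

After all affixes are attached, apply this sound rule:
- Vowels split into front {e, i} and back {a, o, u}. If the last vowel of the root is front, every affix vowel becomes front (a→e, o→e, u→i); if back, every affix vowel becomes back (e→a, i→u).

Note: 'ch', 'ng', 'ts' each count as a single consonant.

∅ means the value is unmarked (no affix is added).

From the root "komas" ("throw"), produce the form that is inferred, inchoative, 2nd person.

komasouh

Attach aspect inchoative -o → komaso.
Attach evidentiality inferred -ih → komasoih.
person = 2nd person: zero marking, form stays komasoih.
Apply vowel harmony: komasoih → komasouh.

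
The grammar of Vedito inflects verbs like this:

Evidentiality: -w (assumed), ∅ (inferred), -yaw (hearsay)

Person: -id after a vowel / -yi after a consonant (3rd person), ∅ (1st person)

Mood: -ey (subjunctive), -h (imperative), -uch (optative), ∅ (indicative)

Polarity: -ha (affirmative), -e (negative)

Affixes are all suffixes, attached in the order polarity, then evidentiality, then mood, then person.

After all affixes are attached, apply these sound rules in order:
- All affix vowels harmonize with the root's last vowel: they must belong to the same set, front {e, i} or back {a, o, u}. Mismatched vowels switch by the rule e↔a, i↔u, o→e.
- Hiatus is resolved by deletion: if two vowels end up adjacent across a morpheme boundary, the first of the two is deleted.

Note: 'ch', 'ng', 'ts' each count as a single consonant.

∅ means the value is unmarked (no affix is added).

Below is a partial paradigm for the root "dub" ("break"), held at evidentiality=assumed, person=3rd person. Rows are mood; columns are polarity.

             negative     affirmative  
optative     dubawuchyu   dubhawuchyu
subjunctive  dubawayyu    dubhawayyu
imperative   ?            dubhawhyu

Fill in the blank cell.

dubawhyu

Attach polarity negative -e → dube.
Attach evidentiality assumed -w → dubew.
Attach mood imperative -h → dubewh.
Attach person 3rd person -yi (after consonant 'h') → dubewhyi.
Apply vowel harmony: dubewhyi → dubawhyu.
Vowel deletion: no change.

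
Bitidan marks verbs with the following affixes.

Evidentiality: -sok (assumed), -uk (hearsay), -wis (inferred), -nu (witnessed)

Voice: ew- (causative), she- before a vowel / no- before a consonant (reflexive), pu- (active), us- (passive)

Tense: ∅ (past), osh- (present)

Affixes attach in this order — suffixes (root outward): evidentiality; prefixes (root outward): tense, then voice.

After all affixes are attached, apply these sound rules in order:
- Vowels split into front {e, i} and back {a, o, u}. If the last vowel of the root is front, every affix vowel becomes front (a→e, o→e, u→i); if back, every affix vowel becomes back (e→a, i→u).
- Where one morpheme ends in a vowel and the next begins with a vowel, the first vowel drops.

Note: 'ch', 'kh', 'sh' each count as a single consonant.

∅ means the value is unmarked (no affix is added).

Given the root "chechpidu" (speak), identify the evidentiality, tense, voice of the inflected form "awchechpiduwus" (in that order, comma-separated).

inferred, past, causative

Segment: ew-chechpidu-wis.
evidentiality: -wis → inferred.
tense: ∅ → past.
voice: ew- → causative.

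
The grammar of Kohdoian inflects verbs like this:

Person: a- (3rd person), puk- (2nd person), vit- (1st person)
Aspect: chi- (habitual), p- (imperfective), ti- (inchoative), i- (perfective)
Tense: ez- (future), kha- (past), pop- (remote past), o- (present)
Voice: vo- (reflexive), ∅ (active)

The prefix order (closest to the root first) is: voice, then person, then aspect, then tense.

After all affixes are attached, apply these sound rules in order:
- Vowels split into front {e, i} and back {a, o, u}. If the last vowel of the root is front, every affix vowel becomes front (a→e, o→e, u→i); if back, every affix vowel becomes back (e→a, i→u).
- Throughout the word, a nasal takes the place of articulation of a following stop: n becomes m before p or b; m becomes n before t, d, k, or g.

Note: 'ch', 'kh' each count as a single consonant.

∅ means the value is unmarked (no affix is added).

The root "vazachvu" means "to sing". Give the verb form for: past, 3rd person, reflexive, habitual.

Attach voice reflexive vo- → vovazachvu.
Attach person 3rd person a- → avovazachvu.
Attach aspect habitual chi- → chiavovazachvu.
Attach tense past kha- → khachiavovazachvu.
Apply vowel harmony: khachiavovazachvu → khachuavovazachvu.
Nasal assimilation: no change.

khachuavovazachvu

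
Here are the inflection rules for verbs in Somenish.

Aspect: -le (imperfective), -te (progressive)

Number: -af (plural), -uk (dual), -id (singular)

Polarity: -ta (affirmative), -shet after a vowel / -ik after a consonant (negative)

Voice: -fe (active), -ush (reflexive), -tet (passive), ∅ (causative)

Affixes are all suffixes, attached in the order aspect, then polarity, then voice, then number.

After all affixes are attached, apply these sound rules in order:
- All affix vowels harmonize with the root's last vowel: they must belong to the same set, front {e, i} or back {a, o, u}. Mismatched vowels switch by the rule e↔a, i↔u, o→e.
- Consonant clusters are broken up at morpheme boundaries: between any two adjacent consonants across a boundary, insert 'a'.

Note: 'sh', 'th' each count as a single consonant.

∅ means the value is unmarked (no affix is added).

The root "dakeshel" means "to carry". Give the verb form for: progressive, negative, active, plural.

Attach aspect progressive -te → dakeshelte.
Attach polarity negative -shet (after vowel 'e') → dakeshelteshet.
Attach voice active -fe → dakeshelteshetfe.
Attach number plural -af → dakeshelteshetfeaf.
Apply vowel harmony: dakeshelteshetfeaf → dakeshelteshetfeef.
Apply epenthesis: dakeshelteshetfeef → dakeshelateshetafeef.

dakeshelateshetafeef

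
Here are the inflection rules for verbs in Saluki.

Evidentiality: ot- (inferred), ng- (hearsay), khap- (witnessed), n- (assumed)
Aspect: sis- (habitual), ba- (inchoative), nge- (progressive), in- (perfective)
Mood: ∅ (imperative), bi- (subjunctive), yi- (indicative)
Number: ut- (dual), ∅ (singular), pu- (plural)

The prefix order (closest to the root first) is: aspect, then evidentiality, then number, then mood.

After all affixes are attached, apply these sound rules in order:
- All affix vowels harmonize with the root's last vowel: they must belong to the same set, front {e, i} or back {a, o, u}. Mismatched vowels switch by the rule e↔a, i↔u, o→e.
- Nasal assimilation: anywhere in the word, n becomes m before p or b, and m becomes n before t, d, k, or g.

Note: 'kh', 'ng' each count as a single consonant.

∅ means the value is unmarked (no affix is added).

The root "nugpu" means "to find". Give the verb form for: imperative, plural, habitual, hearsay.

Attach aspect habitual sis- → sisnugpu.
Attach evidentiality hearsay ng- → ngsisnugpu.
Attach number plural pu- → pungsisnugpu.
mood = imperative: zero marking, form stays pungsisnugpu.
Apply vowel harmony: pungsisnugpu → pungsusnugpu.
Nasal assimilation: no change.

pungsusnugpu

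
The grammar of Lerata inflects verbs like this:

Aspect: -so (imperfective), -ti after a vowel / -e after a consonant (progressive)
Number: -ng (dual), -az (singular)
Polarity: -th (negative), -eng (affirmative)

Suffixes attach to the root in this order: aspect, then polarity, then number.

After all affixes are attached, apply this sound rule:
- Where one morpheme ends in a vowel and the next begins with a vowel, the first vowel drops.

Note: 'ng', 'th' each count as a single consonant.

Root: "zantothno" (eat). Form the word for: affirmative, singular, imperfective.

Attach aspect imperfective -so → zantothnoso.
Attach polarity affirmative -eng → zantothnosoeng.
Attach number singular -az → zantothnosoengaz.
Apply vowel deletion: zantothnosoengaz → zantothnosengaz.

zantothnosengaz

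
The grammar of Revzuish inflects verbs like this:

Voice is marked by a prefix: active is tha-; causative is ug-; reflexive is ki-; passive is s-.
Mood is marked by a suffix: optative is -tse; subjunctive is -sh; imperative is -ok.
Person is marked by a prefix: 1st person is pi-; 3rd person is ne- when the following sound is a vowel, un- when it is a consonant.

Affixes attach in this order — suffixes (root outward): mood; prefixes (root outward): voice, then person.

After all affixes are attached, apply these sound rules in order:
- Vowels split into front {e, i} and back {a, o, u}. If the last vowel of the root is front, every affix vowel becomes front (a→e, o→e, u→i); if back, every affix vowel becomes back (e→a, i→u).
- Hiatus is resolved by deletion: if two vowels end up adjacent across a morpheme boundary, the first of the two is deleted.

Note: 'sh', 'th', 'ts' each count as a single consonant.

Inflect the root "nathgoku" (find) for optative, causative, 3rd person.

Attach voice causative ug- → ugnathgoku.
Attach mood optative -tse → ugnathgokutse.
Attach person 3rd person ne- (before vowel 'u') → neugnathgokutse.
Apply vowel harmony: neugnathgokutse → naugnathgokutsa.
Apply vowel deletion: naugnathgokutsa → nugnathgokutsa.

nugnathgokutsa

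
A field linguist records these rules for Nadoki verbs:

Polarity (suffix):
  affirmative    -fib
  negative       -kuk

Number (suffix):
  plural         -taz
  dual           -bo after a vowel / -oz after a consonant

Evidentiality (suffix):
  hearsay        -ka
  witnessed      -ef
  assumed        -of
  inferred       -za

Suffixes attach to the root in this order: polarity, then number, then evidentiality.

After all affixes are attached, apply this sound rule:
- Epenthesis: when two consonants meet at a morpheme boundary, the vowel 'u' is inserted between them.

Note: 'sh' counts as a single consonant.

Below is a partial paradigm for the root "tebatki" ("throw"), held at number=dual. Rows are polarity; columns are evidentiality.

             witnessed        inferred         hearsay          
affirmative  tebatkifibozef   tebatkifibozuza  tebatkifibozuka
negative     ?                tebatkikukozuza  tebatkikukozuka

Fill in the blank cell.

tebatkikukozef

Attach polarity negative -kuk → tebatkikuk.
Attach number dual -oz (after consonant 'k') → tebatkikukoz.
Attach evidentiality witnessed -ef → tebatkikukozef.
Epenthesis: no change.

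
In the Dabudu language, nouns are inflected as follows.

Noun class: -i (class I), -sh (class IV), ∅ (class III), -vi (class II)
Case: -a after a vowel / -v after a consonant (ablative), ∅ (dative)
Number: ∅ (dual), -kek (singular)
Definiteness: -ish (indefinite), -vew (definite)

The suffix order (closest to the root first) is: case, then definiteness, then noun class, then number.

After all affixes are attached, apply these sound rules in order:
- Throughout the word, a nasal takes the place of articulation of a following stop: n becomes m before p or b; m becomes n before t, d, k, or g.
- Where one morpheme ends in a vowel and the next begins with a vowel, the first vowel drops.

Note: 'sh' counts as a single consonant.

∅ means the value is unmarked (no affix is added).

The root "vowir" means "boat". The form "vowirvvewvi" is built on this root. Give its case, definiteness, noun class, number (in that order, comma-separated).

Segment: vowir-v-vew-vi.
case: -a/v → ablative.
definiteness: -vew → definite.
noun class: -vi → class II.
number: ∅ → dual.

ablative, definite, class II, dual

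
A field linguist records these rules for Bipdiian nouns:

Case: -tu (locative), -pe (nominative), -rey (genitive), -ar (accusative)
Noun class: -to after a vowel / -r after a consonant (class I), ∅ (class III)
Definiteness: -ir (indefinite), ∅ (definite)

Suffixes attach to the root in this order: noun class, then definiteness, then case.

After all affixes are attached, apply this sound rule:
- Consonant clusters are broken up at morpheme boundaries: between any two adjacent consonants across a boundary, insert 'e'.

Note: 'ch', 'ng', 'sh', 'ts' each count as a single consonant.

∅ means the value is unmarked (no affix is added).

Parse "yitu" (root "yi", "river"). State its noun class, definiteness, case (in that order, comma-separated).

Segment: yi-tu.
noun class: ∅ → class III.
definiteness: ∅ → definite.
case: -tu → locative.

class III, definite, locative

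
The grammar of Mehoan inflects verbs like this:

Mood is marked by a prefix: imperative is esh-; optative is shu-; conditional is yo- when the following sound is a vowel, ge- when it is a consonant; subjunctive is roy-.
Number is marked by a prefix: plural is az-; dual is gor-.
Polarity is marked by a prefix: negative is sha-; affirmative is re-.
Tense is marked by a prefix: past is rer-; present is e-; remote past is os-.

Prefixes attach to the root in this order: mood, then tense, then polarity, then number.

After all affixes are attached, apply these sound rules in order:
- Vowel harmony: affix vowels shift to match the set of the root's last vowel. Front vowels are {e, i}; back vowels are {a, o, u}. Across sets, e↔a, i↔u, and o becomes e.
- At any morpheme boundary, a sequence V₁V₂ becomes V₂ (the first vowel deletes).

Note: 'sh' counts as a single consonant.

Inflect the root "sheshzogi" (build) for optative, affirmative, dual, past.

Attach mood optative shu- → shusheshzogi.
Attach tense past rer- → rershusheshzogi.
Attach polarity affirmative re- → rerershusheshzogi.
Attach number dual gor- → gorrerershusheshzogi.
Apply vowel harmony: gorrerershusheshzogi → gerrerershisheshzogi.
Vowel deletion: no change.

gerrerershisheshzogi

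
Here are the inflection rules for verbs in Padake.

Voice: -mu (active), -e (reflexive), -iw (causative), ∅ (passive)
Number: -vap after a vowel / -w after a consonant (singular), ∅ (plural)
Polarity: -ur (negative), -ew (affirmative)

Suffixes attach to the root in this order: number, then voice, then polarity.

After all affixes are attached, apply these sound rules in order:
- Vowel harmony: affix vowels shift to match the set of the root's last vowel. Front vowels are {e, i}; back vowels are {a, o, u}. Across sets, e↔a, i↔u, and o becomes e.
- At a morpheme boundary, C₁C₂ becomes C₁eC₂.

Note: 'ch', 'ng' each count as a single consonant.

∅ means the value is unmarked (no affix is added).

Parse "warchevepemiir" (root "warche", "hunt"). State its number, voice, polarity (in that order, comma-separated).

Segment: warche-vap-mu-ur.
number: -vap/w → singular.
voice: -mu → active.
polarity: -ur → negative.

singular, active, negative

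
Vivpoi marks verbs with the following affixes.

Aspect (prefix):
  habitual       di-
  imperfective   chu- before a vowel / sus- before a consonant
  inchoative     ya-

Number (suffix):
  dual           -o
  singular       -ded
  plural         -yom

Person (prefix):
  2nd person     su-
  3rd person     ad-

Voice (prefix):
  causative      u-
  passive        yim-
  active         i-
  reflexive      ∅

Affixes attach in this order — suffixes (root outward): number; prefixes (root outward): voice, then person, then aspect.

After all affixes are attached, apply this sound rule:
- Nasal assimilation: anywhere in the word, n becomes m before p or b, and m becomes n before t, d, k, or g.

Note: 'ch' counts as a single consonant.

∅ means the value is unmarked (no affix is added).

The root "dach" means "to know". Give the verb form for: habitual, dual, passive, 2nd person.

disuyindacho

Attach voice passive yim- → yimdach.
Attach person 2nd person su- → suyimdach.
Attach number dual -o → suyimdacho.
Attach aspect habitual di- → disuyimdacho.
Apply nasal assimilation: disuyimdacho → disuyindacho.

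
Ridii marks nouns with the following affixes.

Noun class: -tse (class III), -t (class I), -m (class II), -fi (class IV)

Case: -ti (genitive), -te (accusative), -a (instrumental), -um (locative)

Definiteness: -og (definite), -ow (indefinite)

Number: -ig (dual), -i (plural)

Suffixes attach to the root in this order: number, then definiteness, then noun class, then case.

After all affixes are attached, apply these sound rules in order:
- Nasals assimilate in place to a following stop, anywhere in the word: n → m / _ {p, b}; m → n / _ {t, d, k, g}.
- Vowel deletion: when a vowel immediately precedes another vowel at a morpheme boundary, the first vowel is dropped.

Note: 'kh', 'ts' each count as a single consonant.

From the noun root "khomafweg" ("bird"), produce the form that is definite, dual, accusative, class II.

khomafwegigognte

Attach number dual -ig → khomafwegig.
Attach definiteness definite -og → khomafwegigog.
Attach noun class class II -m → khomafwegigogm.
Attach case accusative -te → khomafwegigogmte.
Apply nasal assimilation: khomafwegigogmte → khomafwegigognte.
Vowel deletion: no change.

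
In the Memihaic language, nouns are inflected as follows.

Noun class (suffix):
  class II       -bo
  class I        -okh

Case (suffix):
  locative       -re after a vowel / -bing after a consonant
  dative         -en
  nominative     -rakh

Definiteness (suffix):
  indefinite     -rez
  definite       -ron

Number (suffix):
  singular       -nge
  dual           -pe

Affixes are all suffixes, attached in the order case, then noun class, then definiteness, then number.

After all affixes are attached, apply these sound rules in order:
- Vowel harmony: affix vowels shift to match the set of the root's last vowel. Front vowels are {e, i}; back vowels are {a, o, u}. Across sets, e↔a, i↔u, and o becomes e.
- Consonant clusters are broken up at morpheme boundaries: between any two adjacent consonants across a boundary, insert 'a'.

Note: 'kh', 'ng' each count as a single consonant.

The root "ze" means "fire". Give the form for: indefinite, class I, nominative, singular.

Attach case nominative -rakh → zerakh.
Attach noun class class I -okh → zerakhokh.
Attach definiteness indefinite -rez → zerakhokhrez.
Attach number singular -nge → zerakhokhreznge.
Apply vowel harmony: zerakhokhreznge → zerekhekhreznge.
Apply epenthesis: zerekhekhreznge → zerekhekharezange.

zerekhekharezange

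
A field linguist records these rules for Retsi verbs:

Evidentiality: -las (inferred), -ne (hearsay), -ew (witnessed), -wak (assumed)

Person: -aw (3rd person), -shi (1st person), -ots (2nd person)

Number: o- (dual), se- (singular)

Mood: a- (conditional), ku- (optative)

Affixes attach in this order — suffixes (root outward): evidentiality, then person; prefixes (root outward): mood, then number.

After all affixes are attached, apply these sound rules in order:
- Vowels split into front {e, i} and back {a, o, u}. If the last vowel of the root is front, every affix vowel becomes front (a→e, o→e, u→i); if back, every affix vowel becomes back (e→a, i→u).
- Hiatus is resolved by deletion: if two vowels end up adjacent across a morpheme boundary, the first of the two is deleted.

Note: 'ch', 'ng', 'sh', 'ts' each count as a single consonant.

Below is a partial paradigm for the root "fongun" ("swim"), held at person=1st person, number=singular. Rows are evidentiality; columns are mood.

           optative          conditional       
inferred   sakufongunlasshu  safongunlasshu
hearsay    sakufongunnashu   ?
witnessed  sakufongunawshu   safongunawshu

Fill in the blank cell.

safongunnashu

Attach mood conditional a- → afongun.
Attach evidentiality hearsay -ne → afongunne.
Attach person 1st person -shi → afongunneshi.
Attach number singular se- → seafongunneshi.
Apply vowel harmony: seafongunneshi → saafongunnashu.
Apply vowel deletion: saafongunnashu → safongunnashu.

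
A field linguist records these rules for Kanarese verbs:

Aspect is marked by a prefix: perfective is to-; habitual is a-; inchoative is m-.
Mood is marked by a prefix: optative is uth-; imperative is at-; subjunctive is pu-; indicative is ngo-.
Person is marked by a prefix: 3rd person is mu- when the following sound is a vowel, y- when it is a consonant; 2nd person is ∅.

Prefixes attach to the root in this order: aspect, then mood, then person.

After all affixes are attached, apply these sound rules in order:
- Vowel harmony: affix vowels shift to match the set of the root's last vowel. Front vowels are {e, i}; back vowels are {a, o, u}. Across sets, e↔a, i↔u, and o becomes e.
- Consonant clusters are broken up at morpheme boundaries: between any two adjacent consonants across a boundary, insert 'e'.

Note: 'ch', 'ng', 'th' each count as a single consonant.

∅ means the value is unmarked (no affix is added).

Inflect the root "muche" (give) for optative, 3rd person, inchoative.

miithememuche

Attach aspect inchoative m- → mmuche.
Attach mood optative uth- → uthmmuche.
Attach person 3rd person mu- (before vowel 'u') → muuthmmuche.
Apply vowel harmony: muuthmmuche → miithmmuche.
Apply epenthesis: miithmmuche → miithememuche.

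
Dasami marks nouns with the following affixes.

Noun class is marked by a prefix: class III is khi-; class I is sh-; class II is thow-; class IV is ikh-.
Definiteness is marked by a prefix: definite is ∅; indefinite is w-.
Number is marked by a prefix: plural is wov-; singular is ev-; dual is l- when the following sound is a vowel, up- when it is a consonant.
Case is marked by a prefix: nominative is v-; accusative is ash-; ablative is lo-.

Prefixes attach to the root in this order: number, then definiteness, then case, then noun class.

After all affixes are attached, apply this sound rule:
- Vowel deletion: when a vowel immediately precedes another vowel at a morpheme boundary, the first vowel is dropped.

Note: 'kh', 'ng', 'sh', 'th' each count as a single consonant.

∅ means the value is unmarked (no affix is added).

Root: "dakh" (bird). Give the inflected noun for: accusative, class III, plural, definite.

Attach number plural wov- → wovdakh.
definiteness = definite: zero marking, form stays wovdakh.
Attach case accusative ash- → ashwovdakh.
Attach noun class class III khi- → khiashwovdakh.
Apply vowel deletion: khiashwovdakh → khashwovdakh.

khashwovdakh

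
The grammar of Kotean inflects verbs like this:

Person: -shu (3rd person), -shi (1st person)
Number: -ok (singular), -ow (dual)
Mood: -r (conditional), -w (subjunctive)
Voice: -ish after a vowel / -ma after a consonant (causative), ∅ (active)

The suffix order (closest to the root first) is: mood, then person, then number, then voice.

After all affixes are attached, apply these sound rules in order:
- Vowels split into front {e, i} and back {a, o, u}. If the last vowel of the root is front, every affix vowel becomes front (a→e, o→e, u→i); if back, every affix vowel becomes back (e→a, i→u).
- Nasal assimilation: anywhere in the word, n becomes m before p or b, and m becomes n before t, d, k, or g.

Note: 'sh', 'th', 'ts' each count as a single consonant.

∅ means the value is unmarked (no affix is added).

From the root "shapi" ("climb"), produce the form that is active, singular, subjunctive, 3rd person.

Attach mood subjunctive -w → shapiw.
Attach person 3rd person -shu → shapiwshu.
Attach number singular -ok → shapiwshuok.
voice = active: zero marking, form stays shapiwshuok.
Apply vowel harmony: shapiwshuok → shapiwshiek.
Nasal assimilation: no change.

shapiwshiek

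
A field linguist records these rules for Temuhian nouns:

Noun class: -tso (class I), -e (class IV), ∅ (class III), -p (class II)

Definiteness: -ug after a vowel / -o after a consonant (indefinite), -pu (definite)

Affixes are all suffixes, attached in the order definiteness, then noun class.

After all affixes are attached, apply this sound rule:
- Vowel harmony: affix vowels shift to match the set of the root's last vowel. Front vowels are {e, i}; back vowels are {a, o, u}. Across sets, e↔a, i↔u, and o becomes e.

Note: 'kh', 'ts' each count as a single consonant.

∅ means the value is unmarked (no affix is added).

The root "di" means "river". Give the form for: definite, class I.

dipitse

Attach definiteness definite -pu → dipu.
Attach noun class class I -tso → diputso.
Apply vowel harmony: diputso → dipitse.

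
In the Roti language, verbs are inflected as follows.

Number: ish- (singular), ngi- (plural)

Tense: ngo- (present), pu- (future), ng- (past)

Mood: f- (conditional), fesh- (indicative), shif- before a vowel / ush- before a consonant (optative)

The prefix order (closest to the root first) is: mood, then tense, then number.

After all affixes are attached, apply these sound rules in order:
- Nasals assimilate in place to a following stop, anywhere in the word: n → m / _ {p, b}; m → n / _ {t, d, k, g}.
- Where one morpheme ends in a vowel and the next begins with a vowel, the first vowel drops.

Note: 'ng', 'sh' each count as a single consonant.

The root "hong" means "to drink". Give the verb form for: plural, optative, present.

Attach mood optative ush- (before consonant 'h') → ushhong.
Attach tense present ngo- → ngoushhong.
Attach number plural ngi- → ngingoushhong.
Nasal assimilation: no change.
Apply vowel deletion: ngingoushhong → ngingushhong.

ngingushhong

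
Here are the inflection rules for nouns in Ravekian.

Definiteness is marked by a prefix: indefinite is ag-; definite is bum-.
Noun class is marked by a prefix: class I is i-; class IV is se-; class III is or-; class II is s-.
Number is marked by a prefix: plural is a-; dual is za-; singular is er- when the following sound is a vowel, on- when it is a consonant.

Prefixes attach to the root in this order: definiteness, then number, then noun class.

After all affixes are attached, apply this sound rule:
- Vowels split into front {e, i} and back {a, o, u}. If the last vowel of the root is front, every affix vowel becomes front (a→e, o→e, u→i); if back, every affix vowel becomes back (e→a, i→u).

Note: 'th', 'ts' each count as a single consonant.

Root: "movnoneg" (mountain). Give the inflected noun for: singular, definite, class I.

ienbimmovnoneg

Attach definiteness definite bum- → bummovnoneg.
Attach number singular on- (before consonant 'b') → onbummovnoneg.
Attach noun class class I i- → ionbummovnoneg.
Apply vowel harmony: ionbummovnoneg → ienbimmovnoneg.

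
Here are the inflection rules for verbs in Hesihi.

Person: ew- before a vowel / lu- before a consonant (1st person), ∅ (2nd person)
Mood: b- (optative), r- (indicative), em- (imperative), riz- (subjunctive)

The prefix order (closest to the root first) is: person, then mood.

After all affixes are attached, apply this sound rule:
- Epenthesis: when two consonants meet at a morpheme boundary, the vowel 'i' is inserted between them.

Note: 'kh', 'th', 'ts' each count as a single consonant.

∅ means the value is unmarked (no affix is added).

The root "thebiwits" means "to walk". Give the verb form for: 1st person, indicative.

Attach person 1st person lu- (before consonant 'th') → luthebiwits.
Attach mood indicative r- → rluthebiwits.
Apply epenthesis: rluthebiwits → riluthebiwits.

riluthebiwits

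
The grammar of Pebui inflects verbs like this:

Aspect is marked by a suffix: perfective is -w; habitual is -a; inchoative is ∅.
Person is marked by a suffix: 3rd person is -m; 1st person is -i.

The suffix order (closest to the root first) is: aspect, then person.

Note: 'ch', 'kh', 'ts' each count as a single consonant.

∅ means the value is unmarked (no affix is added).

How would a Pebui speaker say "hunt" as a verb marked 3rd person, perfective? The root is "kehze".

kehzewm

Attach aspect perfective -w → kehzew.
Attach person 3rd person -m → kehzewm.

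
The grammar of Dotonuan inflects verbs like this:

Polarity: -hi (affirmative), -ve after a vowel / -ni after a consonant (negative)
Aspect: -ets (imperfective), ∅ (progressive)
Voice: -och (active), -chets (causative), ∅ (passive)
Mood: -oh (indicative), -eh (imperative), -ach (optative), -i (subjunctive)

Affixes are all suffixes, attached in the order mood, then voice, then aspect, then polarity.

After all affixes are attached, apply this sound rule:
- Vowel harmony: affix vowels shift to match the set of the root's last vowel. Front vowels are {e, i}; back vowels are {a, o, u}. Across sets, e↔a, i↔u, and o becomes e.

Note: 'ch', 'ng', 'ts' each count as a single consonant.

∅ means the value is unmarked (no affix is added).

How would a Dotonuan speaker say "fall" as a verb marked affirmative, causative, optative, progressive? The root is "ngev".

ngevechchetshi

Attach mood optative -ach → ngevach.
Attach voice causative -chets → ngevachchets.
aspect = progressive: zero marking, form stays ngevachchets.
Attach polarity affirmative -hi → ngevachchetshi.
Apply vowel harmony: ngevachchetshi → ngevechchetshi.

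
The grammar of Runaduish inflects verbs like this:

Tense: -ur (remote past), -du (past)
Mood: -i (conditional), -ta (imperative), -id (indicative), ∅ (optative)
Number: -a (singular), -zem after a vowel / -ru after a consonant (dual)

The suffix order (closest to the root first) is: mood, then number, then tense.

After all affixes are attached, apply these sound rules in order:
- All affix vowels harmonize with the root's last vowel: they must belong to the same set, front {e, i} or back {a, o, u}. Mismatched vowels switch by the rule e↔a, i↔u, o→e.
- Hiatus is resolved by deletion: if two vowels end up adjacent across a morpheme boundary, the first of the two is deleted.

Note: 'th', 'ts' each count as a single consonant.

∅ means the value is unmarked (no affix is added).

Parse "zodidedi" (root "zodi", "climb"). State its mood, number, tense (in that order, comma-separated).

indicative, singular, past

Segment: zodi-id-a-du.
mood: -id → indicative.
number: -a → singular.
tense: -du → past.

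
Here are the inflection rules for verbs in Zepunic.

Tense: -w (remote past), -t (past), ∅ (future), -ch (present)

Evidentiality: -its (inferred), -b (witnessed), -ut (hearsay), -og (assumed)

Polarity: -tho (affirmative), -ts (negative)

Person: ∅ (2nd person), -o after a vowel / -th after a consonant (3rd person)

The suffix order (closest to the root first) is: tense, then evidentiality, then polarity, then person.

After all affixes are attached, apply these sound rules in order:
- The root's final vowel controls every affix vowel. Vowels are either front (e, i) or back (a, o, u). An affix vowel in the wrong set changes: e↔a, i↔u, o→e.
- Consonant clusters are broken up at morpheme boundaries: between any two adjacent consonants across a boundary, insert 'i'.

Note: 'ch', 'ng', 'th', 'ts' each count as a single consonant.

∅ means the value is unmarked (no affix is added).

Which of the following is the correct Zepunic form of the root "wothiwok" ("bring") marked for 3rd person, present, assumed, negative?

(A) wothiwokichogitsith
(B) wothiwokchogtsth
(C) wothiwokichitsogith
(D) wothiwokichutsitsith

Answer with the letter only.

A

Attach tense present -ch → wothiwokch.
Attach evidentiality assumed -og → wothiwokchog.
Attach polarity negative -ts → wothiwokchogts.
Attach person 3rd person -th (after consonant 'ts') → wothiwokchogtsth.
Vowel harmony: no change.
Apply epenthesis: wothiwokchogtsth → wothiwokichogitsith.
So the correct form is wothiwokichogitsith, option (A).
(B) wothiwokchogtsth is wrong: it fails to apply the sound rule(s).
(D) wothiwokichutsitsith is wrong: it uses inferred instead of assumed for evidentiality.
(C) wothiwokichitsogith is wrong: it has the affixes in the wrong order.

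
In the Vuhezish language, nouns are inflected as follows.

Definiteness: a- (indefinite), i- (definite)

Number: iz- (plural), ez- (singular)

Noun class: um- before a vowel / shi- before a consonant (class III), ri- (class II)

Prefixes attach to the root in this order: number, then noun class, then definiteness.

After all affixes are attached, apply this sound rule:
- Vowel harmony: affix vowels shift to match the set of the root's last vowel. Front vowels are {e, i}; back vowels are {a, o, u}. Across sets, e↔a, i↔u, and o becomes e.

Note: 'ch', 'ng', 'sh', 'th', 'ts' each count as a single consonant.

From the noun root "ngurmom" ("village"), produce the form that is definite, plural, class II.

Attach number plural iz- → izngurmom.
Attach noun class class II ri- → riizngurmom.
Attach definiteness definite i- → iriizngurmom.
Apply vowel harmony: iriizngurmom → uruuzngurmom.

uruuzngurmom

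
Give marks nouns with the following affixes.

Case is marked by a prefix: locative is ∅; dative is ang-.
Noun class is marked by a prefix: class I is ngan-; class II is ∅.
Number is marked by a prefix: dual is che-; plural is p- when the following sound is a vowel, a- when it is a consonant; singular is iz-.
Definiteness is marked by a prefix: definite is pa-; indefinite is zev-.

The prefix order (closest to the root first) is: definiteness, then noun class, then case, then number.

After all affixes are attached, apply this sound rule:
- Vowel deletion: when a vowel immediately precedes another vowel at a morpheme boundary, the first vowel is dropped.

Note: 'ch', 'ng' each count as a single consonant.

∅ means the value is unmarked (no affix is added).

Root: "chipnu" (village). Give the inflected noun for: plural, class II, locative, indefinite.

Attach definiteness indefinite zev- → zevchipnu.
noun class = class II: zero marking, form stays zevchipnu.
case = locative: zero marking, form stays zevchipnu.
Attach number plural a- (before consonant 'z') → azevchipnu.
Vowel deletion: no change.

azevchipnu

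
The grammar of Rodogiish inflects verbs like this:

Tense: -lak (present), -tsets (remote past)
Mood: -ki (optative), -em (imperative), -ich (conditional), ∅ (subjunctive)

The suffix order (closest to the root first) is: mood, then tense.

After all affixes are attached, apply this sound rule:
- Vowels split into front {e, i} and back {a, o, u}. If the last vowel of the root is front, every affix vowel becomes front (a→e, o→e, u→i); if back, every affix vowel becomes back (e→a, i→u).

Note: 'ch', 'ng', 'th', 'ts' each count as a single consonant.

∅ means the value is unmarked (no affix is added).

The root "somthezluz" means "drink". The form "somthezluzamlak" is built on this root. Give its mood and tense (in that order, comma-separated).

Segment: somthezluz-em-lak.
mood: -em → imperative.
tense: -lak → present.

imperative, present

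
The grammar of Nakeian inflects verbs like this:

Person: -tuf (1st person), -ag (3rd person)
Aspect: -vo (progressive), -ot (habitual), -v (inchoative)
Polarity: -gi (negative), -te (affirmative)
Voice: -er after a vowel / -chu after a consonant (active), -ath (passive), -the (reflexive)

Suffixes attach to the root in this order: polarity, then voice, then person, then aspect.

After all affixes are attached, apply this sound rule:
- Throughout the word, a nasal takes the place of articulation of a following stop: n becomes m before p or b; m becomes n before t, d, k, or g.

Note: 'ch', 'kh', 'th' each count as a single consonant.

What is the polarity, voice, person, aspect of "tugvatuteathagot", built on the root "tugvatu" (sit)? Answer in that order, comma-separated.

affirmative, passive, 3rd person, habitual

Segment: tugvatu-te-ath-ag-ot.
polarity: -te → affirmative.
voice: -ath → passive.
person: -ag → 3rd person.
aspect: -ot → habitual.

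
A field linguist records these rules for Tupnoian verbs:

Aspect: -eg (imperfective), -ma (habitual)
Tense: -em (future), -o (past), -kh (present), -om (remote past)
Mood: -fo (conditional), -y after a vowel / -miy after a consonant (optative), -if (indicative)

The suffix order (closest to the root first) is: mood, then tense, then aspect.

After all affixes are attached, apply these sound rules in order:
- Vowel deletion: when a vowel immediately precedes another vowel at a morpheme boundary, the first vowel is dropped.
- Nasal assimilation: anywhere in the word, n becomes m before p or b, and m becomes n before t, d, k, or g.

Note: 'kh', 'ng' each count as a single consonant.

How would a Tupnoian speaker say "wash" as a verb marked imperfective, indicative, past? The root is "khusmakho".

Attach mood indicative -if → khusmakhoif.
Attach tense past -o → khusmakhoifo.
Attach aspect imperfective -eg → khusmakhoifoeg.
Apply vowel deletion: khusmakhoifoeg → khusmakhifeg.
Nasal assimilation: no change.

khusmakhifeg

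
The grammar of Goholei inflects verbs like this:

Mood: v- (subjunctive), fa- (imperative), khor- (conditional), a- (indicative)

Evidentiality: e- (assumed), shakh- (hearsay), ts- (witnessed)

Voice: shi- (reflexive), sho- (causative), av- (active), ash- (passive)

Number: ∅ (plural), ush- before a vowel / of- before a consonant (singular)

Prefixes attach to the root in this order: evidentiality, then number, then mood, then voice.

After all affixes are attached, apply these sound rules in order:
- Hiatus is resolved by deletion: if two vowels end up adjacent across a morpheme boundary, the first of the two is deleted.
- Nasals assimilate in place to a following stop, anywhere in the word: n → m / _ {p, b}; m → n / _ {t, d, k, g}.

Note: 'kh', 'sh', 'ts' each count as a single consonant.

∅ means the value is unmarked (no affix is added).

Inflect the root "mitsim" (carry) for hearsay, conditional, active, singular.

Attach evidentiality hearsay shakh- → shakhmitsim.
Attach number singular of- (before consonant 'sh') → ofshakhmitsim.
Attach mood conditional khor- → khorofshakhmitsim.
Attach voice active av- → avkhorofshakhmitsim.
Vowel deletion: no change.
Nasal assimilation: no change.

avkhorofshakhmitsim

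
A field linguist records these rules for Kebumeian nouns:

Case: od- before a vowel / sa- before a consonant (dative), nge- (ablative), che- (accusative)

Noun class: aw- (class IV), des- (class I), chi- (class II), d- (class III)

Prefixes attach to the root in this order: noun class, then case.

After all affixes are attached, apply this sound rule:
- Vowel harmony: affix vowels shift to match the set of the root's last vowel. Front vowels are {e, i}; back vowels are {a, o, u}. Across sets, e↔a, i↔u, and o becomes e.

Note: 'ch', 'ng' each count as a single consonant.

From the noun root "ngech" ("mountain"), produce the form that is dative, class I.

sedesngech

Attach noun class class I des- → desngech.
Attach case dative sa- (before consonant 'd') → sadesngech.
Apply vowel harmony: sadesngech → sedesngech.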